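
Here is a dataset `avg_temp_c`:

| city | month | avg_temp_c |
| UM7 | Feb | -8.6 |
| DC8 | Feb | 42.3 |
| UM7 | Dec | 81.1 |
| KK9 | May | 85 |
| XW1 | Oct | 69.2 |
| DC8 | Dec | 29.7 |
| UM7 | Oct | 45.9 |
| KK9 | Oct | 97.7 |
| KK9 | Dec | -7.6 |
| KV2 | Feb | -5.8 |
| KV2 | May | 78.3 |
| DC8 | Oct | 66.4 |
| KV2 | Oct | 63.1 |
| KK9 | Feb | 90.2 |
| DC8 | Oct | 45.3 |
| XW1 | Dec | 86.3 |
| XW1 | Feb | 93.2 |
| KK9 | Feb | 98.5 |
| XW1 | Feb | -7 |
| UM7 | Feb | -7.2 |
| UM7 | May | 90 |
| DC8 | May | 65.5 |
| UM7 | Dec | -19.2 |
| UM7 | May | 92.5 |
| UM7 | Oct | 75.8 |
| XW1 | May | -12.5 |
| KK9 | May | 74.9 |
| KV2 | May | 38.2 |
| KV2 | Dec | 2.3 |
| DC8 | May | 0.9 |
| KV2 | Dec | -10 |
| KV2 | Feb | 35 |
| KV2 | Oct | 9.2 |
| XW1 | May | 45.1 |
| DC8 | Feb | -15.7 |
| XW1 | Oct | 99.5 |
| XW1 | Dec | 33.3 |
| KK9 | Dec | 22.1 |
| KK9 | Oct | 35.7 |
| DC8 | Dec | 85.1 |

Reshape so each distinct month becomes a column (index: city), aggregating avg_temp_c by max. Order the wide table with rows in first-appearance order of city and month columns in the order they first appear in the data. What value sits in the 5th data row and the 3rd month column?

With rows in first-appearance order of city, row 5 is city=KV2. month columns in first-appearance order: Feb, Dec, May, Oct; column 3 is May.
Long rows with city=KV2, month=May: max(78.3, 38.2) = 78.3.

78.3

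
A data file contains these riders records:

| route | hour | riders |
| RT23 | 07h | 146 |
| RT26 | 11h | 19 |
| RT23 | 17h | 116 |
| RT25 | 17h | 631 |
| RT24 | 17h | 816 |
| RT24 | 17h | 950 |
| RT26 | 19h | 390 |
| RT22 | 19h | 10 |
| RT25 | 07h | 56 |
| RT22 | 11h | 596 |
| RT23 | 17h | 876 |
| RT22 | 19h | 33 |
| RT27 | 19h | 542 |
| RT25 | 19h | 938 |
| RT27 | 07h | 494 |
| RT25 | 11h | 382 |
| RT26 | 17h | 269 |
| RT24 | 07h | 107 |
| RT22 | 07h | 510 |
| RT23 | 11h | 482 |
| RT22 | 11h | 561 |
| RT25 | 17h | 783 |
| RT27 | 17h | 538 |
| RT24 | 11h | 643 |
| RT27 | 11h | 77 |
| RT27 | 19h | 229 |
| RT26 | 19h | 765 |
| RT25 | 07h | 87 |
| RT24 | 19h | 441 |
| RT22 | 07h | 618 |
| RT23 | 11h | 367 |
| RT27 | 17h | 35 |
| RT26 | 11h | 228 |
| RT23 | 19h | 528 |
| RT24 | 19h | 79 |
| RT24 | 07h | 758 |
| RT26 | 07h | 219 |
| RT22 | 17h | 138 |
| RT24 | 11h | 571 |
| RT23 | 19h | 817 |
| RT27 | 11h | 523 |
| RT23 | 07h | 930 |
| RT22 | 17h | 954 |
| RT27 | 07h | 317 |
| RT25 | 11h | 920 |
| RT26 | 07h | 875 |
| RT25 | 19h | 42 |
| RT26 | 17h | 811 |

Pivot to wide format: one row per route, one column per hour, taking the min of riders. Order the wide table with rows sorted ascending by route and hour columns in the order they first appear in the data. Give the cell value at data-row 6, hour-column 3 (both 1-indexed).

With rows sorted ascending by route, row 6 is route=RT27. hour columns in first-appearance order: 07h, 11h, 17h, 19h; column 3 is 17h.
Long rows with route=RT27, hour=17h: min(538, 35) = 35.

35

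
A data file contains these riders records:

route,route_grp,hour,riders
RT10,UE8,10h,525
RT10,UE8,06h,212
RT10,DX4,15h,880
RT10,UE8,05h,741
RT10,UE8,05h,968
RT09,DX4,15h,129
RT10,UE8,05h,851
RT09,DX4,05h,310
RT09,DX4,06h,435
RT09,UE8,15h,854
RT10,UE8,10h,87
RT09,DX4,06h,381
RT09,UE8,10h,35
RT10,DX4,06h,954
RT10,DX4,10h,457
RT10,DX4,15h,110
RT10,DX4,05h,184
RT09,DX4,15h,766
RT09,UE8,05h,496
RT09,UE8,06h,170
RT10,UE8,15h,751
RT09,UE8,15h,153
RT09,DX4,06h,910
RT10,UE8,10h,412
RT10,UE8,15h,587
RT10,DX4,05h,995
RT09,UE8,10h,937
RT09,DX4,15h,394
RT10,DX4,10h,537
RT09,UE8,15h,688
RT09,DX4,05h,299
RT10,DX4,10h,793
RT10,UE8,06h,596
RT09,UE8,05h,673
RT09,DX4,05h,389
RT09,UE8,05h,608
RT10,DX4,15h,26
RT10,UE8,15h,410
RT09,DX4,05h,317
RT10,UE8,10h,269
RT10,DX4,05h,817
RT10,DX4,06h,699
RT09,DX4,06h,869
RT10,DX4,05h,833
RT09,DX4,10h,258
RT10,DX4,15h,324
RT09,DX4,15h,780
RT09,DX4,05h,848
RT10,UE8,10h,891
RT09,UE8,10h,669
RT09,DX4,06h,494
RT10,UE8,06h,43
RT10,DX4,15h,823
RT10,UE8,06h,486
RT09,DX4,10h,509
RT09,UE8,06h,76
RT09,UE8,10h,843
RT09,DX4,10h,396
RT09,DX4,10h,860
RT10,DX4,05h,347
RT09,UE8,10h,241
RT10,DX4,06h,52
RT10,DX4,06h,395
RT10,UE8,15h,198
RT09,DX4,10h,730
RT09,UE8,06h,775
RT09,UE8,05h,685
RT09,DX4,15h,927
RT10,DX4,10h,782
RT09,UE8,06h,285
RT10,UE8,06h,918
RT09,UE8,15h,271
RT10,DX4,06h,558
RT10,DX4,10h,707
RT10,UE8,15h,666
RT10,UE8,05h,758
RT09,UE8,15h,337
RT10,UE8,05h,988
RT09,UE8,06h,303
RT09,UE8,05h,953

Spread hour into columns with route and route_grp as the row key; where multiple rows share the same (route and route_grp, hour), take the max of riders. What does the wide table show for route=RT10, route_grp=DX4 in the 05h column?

995

Rows with route=RT10, route_grp=DX4 and hour=05h: riders values are 184, 995, 817, 833, 347.
max(184, 995, 817, 833, 347) = 995.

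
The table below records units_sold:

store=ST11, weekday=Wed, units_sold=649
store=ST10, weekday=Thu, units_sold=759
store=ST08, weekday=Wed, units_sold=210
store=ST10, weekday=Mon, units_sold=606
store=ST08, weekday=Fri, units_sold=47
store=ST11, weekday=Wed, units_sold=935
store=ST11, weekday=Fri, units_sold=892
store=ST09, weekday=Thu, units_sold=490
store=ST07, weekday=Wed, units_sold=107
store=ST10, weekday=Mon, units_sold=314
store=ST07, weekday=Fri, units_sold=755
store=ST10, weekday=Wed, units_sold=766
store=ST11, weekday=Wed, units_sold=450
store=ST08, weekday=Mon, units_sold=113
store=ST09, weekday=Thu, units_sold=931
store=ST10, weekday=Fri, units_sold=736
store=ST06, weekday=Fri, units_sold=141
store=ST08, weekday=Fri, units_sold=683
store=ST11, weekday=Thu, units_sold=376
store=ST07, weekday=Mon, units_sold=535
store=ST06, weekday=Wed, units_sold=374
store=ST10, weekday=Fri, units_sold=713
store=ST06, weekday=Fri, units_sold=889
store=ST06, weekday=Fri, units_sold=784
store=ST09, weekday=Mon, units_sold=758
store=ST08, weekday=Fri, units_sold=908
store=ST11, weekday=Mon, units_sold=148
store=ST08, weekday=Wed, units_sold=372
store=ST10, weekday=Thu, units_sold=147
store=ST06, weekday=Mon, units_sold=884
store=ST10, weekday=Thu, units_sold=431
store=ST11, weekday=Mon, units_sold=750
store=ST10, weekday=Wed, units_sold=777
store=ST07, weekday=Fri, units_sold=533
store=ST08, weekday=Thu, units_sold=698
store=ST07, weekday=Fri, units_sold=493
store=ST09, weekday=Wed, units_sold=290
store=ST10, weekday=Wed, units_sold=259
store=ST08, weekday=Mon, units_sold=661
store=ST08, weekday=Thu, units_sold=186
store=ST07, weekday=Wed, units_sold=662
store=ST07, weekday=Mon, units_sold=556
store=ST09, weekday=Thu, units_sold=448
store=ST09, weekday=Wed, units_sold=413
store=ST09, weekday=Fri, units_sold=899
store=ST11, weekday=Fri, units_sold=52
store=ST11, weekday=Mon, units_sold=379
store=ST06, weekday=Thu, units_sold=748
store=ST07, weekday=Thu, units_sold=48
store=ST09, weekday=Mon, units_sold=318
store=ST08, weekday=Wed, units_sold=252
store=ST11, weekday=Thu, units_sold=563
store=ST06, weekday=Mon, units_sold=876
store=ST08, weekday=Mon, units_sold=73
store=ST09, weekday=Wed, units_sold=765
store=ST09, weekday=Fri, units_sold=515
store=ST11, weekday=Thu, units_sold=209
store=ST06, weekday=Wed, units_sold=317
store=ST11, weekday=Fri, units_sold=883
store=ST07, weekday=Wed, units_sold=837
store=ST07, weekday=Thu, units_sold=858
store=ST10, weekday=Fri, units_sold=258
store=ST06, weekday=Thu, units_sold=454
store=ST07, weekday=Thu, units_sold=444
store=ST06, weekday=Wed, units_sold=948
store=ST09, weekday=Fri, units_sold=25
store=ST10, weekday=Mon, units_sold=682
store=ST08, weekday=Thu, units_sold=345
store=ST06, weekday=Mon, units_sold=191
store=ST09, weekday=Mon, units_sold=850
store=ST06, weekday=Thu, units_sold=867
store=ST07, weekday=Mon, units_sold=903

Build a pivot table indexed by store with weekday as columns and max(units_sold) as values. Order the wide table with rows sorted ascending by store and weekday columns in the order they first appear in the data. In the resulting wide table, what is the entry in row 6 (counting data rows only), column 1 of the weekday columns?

With rows sorted ascending by store, row 6 is store=ST11. weekday columns in first-appearance order: Wed, Thu, Mon, Fri; column 1 is Wed.
Long rows with store=ST11, weekday=Wed: max(649, 935, 450) = 935.

935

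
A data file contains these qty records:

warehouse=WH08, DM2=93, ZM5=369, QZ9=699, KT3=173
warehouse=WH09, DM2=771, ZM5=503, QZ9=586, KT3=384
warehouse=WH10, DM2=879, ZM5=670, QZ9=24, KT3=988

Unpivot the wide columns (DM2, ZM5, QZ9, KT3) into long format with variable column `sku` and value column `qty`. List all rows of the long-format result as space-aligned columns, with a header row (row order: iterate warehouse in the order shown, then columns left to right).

warehouse  sku  qty
WH08       DM2  93 
WH08       ZM5  369
WH08       QZ9  699
WH08       KT3  173
WH09       DM2  771
WH09       ZM5  503
WH09       QZ9  586
WH09       KT3  384
WH10       DM2  879
WH10       ZM5  670
WH10       QZ9  24 
WH10       KT3  988

Each (warehouse, column) pair becomes one row: 3 × 4 = 12 rows.
For example, (WH08, DM2) → qty=93.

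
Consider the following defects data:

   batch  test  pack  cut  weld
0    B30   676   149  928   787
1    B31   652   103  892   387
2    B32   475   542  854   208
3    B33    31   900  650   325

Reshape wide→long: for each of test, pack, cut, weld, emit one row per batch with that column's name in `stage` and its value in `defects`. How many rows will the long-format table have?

4 batch values × 4 melted columns = 16 rows.

16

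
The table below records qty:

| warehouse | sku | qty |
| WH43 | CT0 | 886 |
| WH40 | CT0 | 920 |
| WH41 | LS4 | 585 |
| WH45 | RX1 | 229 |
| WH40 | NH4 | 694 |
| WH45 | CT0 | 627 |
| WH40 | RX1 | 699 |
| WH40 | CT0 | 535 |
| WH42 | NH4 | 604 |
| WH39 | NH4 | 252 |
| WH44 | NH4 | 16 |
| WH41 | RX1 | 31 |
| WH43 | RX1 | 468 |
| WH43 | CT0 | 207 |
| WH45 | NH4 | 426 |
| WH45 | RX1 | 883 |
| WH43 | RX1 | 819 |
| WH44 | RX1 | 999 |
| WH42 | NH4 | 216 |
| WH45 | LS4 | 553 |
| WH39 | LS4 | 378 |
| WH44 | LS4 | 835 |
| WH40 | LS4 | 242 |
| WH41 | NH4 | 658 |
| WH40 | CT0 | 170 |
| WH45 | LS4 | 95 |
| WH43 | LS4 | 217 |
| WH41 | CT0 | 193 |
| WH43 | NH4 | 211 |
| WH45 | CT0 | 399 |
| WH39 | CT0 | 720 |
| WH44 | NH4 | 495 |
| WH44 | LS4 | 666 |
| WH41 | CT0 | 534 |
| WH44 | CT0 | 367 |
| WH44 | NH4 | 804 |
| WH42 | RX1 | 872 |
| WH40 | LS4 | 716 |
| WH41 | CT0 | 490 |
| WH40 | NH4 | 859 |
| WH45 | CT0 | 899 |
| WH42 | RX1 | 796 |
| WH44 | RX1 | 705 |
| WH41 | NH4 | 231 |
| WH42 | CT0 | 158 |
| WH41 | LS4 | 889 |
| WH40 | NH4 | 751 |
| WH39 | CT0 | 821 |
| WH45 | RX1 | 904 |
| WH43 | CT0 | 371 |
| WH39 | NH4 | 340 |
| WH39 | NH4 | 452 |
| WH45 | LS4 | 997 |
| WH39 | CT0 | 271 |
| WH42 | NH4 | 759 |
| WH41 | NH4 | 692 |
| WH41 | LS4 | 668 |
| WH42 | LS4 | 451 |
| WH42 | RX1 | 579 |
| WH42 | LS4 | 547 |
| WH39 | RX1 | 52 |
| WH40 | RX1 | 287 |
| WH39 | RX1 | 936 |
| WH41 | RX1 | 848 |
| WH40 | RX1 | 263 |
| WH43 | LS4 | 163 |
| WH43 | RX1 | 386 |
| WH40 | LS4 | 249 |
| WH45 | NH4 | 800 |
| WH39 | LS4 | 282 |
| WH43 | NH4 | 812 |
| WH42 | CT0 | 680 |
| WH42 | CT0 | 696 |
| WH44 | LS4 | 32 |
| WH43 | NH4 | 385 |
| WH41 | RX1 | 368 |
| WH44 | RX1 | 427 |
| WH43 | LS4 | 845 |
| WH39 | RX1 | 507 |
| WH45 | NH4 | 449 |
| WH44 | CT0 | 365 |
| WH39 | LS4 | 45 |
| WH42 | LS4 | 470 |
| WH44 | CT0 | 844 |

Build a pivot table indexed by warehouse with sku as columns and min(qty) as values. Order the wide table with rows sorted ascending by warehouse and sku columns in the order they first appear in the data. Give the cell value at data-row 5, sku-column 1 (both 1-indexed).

With rows sorted ascending by warehouse, row 5 is warehouse=WH43. sku columns in first-appearance order: CT0, LS4, RX1, NH4; column 1 is CT0.
Long rows with warehouse=WH43, sku=CT0: min(886, 207, 371) = 207.

207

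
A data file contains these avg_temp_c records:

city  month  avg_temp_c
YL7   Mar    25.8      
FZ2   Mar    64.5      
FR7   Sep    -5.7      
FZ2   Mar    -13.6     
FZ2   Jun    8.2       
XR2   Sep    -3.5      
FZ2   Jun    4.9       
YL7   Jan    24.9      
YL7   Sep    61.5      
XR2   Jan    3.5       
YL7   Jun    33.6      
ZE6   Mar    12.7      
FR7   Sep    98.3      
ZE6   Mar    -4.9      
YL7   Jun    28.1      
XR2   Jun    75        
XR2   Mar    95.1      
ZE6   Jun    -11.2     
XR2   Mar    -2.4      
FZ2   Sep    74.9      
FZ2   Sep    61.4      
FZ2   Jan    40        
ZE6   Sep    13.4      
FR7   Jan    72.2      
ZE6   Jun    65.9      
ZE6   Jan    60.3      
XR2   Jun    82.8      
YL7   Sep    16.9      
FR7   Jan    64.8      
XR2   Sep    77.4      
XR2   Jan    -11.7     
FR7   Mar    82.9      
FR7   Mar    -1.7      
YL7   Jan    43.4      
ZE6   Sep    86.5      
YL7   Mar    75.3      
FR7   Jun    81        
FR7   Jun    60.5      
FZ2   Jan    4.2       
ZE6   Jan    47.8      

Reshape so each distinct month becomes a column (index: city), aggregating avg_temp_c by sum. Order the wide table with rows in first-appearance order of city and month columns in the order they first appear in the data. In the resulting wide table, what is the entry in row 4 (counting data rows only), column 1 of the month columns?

92.7

With rows in first-appearance order of city, row 4 is city=XR2. month columns in first-appearance order: Mar, Sep, Jun, Jan; column 1 is Mar.
Long rows with city=XR2, month=Mar: 95.1 + -2.4 = 92.7.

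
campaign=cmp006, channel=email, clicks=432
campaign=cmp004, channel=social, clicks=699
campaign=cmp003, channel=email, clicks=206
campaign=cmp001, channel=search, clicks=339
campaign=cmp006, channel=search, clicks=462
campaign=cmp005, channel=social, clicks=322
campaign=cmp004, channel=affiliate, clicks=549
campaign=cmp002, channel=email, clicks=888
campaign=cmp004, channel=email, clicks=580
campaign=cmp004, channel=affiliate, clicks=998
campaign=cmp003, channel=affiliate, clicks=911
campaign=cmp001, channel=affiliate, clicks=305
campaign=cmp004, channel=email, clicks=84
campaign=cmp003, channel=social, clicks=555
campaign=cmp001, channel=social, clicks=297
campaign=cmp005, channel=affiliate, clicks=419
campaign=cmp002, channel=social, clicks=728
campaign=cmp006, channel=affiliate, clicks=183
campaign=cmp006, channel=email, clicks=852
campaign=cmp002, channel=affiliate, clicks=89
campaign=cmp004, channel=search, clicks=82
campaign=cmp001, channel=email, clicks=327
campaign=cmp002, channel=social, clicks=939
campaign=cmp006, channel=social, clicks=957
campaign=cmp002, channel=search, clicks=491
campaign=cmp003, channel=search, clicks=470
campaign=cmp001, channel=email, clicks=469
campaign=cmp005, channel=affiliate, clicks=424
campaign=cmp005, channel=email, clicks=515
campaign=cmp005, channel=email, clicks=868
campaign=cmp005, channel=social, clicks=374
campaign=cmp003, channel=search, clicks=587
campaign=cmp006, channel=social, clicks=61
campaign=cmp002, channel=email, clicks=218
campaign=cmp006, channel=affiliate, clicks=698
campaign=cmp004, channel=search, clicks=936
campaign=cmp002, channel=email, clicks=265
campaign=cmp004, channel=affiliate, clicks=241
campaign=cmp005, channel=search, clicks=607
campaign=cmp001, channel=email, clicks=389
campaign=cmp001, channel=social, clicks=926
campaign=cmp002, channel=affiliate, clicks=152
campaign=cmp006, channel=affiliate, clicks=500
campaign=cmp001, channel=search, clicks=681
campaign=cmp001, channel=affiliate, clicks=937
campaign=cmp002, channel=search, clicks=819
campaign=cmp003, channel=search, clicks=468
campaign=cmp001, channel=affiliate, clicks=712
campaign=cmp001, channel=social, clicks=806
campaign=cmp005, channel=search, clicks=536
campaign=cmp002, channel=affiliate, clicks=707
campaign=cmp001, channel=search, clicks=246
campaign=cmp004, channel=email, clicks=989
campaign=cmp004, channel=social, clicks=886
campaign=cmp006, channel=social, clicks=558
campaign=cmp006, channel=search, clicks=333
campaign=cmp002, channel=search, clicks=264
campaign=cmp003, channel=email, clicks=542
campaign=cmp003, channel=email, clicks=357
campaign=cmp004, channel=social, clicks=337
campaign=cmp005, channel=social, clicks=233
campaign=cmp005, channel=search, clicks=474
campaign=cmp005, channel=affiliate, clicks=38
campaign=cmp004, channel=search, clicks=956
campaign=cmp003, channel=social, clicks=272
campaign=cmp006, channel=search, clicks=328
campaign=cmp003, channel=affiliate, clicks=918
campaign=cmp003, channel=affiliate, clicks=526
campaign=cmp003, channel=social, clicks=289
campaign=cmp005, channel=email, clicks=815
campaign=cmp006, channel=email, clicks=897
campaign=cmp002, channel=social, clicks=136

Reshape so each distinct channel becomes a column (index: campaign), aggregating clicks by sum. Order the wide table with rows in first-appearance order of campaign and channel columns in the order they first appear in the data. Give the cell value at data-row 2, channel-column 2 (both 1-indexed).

1922

With rows in first-appearance order of campaign, row 2 is campaign=cmp004. channel columns in first-appearance order: email, social, search, affiliate; column 2 is social.
Long rows with campaign=cmp004, channel=social: 699 + 886 + 337 = 1922.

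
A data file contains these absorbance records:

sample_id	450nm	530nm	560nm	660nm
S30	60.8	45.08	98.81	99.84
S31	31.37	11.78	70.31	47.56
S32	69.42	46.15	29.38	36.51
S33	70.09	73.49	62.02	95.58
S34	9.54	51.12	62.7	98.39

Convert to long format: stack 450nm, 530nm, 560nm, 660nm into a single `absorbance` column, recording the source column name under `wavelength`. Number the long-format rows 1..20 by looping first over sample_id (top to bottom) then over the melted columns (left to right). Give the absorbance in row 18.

20 rows total (5 × 4). Row 18: index ⌊(18-1)/4⌋ = 4 into sample_id → S34; (18-1) mod 4 = 1 into the melted columns → 530nm.
So row 18 is (S34, 530nm, 51.12); absorbance = 51.12.

51.12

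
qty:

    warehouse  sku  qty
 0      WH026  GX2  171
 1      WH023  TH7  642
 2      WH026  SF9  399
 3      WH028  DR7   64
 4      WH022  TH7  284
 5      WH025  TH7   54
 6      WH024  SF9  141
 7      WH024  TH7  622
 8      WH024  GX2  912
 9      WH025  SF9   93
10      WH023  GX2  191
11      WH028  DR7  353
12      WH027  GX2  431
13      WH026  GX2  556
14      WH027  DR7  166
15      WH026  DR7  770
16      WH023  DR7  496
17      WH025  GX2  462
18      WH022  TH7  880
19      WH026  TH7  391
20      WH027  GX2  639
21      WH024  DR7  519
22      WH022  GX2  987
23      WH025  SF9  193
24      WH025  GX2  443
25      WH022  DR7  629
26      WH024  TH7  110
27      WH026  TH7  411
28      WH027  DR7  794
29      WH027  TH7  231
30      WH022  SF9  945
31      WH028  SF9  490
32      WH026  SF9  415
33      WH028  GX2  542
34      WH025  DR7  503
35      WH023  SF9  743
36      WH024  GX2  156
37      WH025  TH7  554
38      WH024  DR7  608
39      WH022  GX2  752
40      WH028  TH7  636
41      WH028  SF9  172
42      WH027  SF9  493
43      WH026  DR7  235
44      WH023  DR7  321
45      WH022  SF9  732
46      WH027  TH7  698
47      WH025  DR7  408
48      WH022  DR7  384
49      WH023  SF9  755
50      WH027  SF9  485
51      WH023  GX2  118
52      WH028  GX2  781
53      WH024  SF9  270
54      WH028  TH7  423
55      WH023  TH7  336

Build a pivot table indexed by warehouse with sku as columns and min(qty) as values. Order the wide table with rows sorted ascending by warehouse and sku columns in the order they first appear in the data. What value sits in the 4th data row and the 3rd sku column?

93

With rows sorted ascending by warehouse, row 4 is warehouse=WH025. sku columns in first-appearance order: GX2, TH7, SF9, DR7; column 3 is SF9.
Long rows with warehouse=WH025, sku=SF9: min(93, 193) = 93.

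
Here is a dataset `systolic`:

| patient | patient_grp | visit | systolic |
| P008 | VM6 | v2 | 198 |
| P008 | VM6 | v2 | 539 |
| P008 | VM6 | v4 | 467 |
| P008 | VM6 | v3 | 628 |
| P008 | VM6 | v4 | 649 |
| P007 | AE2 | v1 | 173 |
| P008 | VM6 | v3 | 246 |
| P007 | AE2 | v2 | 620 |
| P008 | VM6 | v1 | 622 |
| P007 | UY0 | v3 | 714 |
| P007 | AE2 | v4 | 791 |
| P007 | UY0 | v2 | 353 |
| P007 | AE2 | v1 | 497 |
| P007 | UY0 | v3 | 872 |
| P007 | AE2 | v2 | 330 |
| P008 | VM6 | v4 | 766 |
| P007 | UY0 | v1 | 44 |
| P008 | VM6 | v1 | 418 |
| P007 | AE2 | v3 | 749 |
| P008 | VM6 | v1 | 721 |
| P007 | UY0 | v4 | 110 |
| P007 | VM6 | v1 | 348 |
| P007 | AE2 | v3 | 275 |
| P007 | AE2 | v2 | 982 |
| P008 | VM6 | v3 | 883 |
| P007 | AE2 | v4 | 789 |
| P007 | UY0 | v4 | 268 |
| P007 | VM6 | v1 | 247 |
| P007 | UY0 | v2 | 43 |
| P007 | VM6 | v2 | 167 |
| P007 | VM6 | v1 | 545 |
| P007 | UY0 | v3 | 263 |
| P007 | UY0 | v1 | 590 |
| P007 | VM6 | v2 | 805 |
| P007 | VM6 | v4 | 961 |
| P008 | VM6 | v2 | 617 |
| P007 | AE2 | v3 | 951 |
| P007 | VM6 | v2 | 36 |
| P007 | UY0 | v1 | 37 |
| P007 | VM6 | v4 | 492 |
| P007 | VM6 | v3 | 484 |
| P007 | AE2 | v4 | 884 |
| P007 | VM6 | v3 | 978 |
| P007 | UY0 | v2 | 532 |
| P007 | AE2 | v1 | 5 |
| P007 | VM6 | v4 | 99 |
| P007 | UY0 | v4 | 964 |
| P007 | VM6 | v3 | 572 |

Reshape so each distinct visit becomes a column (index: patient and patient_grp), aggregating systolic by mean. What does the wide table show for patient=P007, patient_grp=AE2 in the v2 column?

644

Rows with patient=P007, patient_grp=AE2 and visit=v2: systolic values are 620, 330, 982.
(620 + 330 + 982) / 3 = 644.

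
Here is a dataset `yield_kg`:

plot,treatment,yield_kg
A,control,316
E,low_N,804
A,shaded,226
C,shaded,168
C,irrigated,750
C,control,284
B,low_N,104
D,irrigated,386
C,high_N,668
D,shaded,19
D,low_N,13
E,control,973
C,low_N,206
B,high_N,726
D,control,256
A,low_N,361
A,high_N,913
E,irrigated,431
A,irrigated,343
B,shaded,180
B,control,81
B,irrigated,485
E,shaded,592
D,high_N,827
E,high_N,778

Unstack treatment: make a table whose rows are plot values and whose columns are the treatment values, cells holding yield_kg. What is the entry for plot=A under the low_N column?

361

Wide layout: rows indexed by plot, columns are the 5 distinct treatment values (control, low_N, shaded, irrigated, high_N).
Cell (plot=A, treatment=low_N) draws from the long row where plot=A and treatment=low_N, which has yield_kg=361.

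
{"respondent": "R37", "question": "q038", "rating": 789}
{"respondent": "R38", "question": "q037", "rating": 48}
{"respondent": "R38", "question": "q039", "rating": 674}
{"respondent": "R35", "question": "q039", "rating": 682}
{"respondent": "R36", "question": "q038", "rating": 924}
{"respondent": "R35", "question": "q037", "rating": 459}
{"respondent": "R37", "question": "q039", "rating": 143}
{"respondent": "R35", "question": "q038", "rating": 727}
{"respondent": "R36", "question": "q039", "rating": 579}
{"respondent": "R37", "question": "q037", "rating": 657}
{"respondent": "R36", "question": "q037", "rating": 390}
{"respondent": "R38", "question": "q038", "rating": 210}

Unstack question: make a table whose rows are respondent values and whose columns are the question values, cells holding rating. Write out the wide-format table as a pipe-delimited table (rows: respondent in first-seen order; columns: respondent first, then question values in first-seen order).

| respondent | q038 | q037 | q039 |
| R37 | 789 | 657 | 143 |
| R38 | 210 | 48 | 674 |
| R35 | 727 | 459 | 682 |
| R36 | 924 | 390 | 579 |

Columns: respondent plus the 3 distinct question values (q038, q037, q039).
For example, row R37 column q038 takes rating=789 from the long row (R37, q038).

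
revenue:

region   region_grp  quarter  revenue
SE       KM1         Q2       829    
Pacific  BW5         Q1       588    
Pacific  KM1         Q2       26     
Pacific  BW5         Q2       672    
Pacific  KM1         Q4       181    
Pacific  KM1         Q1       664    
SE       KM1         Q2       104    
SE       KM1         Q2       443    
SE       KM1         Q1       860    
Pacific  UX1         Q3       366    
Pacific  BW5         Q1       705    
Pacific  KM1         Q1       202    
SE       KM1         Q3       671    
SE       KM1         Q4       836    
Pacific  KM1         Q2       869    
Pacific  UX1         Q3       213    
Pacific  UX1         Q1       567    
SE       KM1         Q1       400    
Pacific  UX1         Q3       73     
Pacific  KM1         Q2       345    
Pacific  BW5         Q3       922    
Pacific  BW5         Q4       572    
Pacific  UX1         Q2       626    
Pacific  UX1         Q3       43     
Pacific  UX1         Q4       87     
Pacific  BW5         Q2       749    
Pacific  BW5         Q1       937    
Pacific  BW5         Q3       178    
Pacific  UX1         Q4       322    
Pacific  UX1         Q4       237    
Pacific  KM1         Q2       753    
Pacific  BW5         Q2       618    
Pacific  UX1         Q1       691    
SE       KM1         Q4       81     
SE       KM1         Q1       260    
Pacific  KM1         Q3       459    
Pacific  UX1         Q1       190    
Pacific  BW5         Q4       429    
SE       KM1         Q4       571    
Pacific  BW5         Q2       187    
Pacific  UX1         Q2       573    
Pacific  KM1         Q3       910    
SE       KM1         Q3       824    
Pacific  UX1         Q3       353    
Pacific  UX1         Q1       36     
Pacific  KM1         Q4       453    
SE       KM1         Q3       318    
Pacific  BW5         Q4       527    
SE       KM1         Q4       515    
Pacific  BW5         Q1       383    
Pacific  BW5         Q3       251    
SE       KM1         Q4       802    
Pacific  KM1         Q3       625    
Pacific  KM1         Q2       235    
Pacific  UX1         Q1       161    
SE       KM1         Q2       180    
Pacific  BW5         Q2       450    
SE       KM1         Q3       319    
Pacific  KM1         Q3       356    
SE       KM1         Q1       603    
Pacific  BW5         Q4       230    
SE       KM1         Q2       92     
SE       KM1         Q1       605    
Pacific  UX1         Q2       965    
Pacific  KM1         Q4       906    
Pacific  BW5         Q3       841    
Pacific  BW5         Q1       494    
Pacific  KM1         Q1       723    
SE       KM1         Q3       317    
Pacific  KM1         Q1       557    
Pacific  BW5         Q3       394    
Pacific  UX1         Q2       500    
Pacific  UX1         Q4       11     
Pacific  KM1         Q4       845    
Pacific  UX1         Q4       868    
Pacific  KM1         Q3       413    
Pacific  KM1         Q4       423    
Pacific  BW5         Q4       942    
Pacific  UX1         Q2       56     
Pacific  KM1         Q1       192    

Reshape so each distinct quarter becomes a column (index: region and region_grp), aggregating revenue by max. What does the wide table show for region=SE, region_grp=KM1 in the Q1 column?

Rows with region=SE, region_grp=KM1 and quarter=Q1: revenue values are 860, 400, 260, 603, 605.
max(860, 400, 260, 603, 605) = 860.

860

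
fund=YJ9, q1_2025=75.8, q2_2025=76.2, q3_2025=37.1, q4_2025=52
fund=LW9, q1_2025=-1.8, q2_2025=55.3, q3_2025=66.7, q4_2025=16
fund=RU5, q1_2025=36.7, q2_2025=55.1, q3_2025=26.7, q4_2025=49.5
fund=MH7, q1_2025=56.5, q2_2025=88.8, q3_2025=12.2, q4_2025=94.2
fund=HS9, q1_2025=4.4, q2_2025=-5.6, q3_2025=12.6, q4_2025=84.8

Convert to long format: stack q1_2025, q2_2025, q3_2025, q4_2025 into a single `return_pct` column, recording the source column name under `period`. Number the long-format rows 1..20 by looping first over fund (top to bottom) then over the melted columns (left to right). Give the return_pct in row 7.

20 rows total (5 × 4). Row 7: index ⌊(7-1)/4⌋ = 1 into fund → LW9; (7-1) mod 4 = 2 into the melted columns → q3_2025.
So row 7 is (LW9, q3_2025, 66.7); return_pct = 66.7.

66.7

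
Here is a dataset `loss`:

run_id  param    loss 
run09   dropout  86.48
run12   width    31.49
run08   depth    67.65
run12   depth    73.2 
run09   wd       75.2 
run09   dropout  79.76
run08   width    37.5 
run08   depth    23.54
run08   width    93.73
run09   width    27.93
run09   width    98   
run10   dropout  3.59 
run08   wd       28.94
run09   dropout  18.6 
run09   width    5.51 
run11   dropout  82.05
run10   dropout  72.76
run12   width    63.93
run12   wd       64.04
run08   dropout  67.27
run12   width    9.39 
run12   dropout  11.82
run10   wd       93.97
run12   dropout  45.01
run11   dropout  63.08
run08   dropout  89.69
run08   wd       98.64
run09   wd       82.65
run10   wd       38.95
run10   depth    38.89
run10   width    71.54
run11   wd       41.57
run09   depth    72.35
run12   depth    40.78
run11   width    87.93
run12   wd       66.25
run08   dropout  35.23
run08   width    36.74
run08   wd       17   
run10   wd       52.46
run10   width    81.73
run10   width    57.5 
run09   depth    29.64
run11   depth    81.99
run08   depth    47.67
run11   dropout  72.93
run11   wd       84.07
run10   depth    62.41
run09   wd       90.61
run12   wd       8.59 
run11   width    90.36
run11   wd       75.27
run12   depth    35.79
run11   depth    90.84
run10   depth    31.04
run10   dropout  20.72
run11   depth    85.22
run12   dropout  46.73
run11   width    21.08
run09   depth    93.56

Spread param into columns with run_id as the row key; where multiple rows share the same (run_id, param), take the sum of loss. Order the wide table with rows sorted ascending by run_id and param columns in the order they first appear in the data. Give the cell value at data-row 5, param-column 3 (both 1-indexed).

With rows sorted ascending by run_id, row 5 is run_id=run12. param columns in first-appearance order: dropout, width, depth, wd; column 3 is depth.
Long rows with run_id=run12, param=depth: 73.2 + 40.78 + 35.79 = 149.77.

149.77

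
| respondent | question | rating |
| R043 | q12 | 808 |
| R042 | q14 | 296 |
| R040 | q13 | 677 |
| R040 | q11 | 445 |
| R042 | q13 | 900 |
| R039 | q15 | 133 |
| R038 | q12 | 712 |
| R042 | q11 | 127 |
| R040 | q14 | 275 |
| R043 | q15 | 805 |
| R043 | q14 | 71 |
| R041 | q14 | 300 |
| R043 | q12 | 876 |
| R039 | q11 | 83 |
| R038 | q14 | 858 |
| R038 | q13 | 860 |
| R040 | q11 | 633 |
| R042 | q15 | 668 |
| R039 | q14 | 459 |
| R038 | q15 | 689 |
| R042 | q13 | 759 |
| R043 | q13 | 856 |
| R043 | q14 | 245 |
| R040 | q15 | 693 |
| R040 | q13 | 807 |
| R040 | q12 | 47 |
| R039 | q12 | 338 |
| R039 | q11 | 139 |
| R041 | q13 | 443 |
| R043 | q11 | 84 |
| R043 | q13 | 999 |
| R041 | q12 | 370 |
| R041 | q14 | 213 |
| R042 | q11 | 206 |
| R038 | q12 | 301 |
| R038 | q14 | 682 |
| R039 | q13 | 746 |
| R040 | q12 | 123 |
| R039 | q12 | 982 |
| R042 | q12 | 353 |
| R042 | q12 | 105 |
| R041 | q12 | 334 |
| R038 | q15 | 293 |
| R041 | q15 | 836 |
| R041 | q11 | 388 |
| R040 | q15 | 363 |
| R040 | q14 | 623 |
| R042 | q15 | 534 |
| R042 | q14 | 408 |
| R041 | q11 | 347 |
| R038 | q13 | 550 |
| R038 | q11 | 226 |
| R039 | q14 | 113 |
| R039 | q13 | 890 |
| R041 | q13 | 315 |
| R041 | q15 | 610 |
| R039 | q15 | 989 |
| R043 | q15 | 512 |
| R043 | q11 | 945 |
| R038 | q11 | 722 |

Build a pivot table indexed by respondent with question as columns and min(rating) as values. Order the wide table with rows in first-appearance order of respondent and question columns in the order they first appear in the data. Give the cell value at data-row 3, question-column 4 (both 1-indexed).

445

With rows in first-appearance order of respondent, row 3 is respondent=R040. question columns in first-appearance order: q12, q14, q13, q11, q15; column 4 is q11.
Long rows with respondent=R040, question=q11: min(445, 633) = 445.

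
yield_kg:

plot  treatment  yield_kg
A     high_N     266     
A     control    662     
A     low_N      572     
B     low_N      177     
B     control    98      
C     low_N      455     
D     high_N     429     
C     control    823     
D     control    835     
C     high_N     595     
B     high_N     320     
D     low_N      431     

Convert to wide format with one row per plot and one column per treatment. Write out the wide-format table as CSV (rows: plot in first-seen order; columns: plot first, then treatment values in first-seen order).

Columns: plot plus the 3 distinct treatment values (high_N, control, low_N).
For example, row A column high_N takes yield_kg=266 from the long row (A, high_N).

plot,high_N,control,low_N
A,266,662,572
B,320,98,177
C,595,823,455
D,429,835,431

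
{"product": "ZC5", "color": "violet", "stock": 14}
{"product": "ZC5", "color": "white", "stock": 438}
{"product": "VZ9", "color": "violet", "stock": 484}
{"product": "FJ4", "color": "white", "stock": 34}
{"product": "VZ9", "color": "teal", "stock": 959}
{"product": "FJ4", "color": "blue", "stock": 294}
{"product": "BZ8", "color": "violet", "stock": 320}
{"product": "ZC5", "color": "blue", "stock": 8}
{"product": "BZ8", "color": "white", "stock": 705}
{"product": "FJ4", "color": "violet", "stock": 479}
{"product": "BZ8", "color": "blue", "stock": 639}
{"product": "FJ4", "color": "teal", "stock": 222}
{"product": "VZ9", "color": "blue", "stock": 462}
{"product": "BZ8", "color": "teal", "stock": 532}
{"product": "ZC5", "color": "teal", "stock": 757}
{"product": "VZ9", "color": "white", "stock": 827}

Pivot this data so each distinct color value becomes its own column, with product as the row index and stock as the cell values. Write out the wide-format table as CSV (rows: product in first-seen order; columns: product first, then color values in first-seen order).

Columns: product plus the 4 distinct color values (violet, white, teal, blue).
For example, row ZC5 column violet takes stock=14 from the long row (ZC5, violet).

product,violet,white,teal,blue
ZC5,14,438,757,8
VZ9,484,827,959,462
FJ4,479,34,222,294
BZ8,320,705,532,639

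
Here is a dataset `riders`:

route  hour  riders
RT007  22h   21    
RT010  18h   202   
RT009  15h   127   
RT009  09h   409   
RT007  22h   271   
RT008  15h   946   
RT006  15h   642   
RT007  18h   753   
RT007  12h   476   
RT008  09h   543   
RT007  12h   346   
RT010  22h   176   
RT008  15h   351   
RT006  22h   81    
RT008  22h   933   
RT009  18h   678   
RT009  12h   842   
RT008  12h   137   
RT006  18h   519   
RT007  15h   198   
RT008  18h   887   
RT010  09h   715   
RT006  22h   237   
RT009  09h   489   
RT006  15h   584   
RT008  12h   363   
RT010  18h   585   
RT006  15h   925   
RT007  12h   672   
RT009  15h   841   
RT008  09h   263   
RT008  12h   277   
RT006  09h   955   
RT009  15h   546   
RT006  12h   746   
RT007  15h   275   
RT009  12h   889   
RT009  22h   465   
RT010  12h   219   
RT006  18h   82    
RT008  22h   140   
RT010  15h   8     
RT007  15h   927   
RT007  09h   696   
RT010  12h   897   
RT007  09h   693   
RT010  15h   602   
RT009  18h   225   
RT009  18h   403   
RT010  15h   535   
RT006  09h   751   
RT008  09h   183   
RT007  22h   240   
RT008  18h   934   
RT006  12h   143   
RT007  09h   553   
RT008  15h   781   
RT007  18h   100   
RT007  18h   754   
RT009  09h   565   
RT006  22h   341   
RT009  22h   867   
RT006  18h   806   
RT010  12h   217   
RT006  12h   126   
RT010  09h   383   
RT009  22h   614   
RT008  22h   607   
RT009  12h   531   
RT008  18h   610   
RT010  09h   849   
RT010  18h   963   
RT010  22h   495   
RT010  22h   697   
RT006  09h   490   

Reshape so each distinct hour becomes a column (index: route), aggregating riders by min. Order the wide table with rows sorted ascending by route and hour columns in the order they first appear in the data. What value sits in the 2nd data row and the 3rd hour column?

198

With rows sorted ascending by route, row 2 is route=RT007. hour columns in first-appearance order: 22h, 18h, 15h, 09h, 12h; column 3 is 15h.
Long rows with route=RT007, hour=15h: min(198, 275, 927) = 198.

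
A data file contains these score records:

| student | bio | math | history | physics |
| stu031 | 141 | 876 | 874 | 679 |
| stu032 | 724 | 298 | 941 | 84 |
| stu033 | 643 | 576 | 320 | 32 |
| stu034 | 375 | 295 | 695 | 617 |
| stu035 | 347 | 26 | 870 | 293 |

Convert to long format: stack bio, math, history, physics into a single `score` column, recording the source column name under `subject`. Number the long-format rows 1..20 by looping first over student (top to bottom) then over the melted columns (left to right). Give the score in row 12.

20 rows total (5 × 4). Row 12: index ⌊(12-1)/4⌋ = 2 into student → stu033; (12-1) mod 4 = 3 into the melted columns → physics.
So row 12 is (stu033, physics, 32); score = 32.

32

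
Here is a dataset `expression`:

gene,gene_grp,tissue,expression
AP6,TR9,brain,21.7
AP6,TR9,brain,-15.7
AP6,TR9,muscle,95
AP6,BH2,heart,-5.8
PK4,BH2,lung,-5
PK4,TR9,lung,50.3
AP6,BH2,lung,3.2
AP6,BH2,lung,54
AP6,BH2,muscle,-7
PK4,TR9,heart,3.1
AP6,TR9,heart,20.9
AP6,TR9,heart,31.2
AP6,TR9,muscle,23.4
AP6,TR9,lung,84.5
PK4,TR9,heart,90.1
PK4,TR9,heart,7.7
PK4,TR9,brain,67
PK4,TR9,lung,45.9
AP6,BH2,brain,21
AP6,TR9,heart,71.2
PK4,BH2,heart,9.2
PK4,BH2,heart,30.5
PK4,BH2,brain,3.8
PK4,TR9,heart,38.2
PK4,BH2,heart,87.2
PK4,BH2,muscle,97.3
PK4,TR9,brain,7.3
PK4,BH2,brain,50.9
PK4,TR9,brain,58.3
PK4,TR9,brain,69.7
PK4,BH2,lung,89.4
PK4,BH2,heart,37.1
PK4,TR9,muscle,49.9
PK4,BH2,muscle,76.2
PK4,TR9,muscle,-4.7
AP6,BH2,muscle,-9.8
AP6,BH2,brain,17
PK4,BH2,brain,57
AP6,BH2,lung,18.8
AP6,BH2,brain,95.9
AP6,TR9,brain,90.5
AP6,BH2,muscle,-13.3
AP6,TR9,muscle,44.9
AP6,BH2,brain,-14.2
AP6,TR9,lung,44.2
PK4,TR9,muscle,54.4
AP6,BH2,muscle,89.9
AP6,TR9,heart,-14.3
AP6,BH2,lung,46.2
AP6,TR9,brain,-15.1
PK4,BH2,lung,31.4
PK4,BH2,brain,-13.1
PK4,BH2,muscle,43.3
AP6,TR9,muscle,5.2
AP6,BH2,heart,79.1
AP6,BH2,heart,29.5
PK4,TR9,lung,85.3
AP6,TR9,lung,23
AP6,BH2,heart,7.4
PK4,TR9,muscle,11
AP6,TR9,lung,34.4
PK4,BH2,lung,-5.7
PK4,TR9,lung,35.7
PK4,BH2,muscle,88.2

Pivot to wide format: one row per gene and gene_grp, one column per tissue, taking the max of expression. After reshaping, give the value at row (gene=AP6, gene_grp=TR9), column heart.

Rows with gene=AP6, gene_grp=TR9 and tissue=heart: expression values are 20.9, 31.2, 71.2, -14.3.
max(20.9, 31.2, 71.2, -14.3) = 71.2.

71.2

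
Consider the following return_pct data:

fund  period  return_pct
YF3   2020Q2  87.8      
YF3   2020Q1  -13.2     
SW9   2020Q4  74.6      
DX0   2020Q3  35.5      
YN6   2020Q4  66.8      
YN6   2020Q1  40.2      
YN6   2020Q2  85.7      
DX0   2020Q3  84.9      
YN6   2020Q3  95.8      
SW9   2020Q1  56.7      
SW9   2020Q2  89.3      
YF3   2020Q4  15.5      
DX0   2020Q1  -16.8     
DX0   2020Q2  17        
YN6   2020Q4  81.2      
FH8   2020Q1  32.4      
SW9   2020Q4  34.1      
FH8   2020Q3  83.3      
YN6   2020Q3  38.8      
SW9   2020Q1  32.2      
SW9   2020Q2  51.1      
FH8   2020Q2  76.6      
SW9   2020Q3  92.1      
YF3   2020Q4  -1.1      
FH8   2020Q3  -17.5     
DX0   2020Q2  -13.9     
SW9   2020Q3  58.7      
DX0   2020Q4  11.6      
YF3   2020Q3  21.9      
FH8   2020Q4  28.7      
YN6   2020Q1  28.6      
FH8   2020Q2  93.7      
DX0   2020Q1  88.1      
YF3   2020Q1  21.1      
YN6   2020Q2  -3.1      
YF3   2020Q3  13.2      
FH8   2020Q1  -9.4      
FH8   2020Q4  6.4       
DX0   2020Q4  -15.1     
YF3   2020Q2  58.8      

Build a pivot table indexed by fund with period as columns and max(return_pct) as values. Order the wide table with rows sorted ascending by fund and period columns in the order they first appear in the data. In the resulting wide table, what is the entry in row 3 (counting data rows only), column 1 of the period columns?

89.3

With rows sorted ascending by fund, row 3 is fund=SW9. period columns in first-appearance order: 2020Q2, 2020Q1, 2020Q4, 2020Q3; column 1 is 2020Q2.
Long rows with fund=SW9, period=2020Q2: max(89.3, 51.1) = 89.3.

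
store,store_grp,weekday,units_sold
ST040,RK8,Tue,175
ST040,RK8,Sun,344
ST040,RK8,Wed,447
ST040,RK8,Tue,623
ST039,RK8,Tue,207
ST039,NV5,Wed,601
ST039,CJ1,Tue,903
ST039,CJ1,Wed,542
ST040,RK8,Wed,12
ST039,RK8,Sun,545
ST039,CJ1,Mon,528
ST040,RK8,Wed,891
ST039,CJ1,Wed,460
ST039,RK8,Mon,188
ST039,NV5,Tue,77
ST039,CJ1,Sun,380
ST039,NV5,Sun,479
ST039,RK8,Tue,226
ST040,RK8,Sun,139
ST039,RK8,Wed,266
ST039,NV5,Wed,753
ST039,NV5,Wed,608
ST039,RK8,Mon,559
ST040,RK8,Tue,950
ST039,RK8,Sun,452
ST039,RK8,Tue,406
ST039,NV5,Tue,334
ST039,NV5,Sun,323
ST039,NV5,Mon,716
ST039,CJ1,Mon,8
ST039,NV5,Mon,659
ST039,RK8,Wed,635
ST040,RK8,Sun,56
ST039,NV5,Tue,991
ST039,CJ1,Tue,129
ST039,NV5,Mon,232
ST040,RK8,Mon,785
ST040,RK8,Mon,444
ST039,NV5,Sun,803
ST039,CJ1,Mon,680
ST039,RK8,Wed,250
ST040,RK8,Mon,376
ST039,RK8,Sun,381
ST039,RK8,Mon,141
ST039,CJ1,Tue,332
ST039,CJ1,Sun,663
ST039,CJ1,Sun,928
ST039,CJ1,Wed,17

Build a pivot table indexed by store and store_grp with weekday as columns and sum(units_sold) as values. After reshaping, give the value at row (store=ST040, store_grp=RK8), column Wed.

1350

Rows with store=ST040, store_grp=RK8 and weekday=Wed: units_sold values are 447, 12, 891.
447 + 12 + 891 = 1350.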